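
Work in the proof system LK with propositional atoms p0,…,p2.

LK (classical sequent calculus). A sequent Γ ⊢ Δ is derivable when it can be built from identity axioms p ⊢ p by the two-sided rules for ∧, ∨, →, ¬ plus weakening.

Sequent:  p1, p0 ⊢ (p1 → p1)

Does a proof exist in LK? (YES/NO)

Derivation trace:
[→R] p1, p0 ⊢ (p1 → p1)
  [WL] p1, p1, p0 ⊢ p1
    [WL] p1, p1 ⊢ p1
      [Ax] p1 ⊢ p1

Result: YES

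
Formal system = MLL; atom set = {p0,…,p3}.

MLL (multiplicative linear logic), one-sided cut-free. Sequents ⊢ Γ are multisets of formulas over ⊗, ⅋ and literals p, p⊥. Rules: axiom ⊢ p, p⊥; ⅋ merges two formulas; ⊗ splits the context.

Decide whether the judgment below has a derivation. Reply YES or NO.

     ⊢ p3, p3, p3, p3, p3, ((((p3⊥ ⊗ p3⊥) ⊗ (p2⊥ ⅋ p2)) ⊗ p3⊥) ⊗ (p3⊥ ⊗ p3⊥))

Derivation (root first):
[⊗]  ⊢ p3, p3, p3, p3, p3, ((((p3⊥ ⊗ p3⊥) ⊗ (p2⊥ ⅋ p2)) ⊗ p3⊥) ⊗ (p3⊥ ⊗ p3⊥))
  [⊗]  ⊢ p3, p3, p3, (((p3⊥ ⊗ p3⊥) ⊗ (p2⊥ ⅋ p2)) ⊗ p3⊥)
    [⊗]  ⊢ p3, p3, ((p3⊥ ⊗ p3⊥) ⊗ (p2⊥ ⅋ p2))
      [⊗]  ⊢ p3, p3, (p3⊥ ⊗ p3⊥)
        [Ax]  ⊢ p3, p3⊥
        [Ax]  ⊢ p3, p3⊥
      [⅋]  ⊢ (p2⊥ ⅋ p2)
        [Ax]  ⊢ p2, p2⊥
    [Ax]  ⊢ p3, p3⊥
  [⊗]  ⊢ p3, p3, (p3⊥ ⊗ p3⊥)
    [Ax]  ⊢ p3, p3⊥
    [Ax]  ⊢ p3, p3⊥

Result: YES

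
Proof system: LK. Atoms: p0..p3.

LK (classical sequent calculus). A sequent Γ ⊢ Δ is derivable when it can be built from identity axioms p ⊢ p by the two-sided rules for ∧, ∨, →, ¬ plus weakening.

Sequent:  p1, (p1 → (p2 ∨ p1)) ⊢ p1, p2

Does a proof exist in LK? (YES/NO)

Proof tree:
[→L] p1, (p1 → (p2 ∨ p1)) ⊢ p1, p2
  [Ax] p1 ⊢ p1
  [∨L] p1, (p2 ∨ p1) ⊢ p1, p2
    [Ax] p2 ⊢ p2
    [WL] p1, p1 ⊢ p1
      [Ax] p1 ⊢ p1

Result: YES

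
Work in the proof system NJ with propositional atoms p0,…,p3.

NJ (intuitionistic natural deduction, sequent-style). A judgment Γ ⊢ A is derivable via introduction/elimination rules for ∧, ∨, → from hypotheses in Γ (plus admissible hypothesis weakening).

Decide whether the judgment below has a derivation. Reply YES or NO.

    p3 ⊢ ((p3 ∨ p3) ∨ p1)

Derivation trace:
[∨I₁] p3 ⊢ ((p3 ∨ p3) ∨ p1)
  [∨I₂] p3 ⊢ (p3 ∨ p3)
    [Ax] p3 ⊢ p3

Result: YES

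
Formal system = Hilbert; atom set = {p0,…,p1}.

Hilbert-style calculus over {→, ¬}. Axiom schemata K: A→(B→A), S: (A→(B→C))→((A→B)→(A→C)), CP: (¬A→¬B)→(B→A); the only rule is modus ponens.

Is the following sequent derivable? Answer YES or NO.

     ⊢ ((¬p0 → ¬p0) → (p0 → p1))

Enumerate valuations to refute Γ ⊢ Δ:
  v=00: Γ:[] Δ:[((¬p0 → ¬p0) → (p0 → p1))=T] refutes=False
  v=01: Γ:[] Δ:[((¬p0 → ¬p0) → (p0 → p1))=T] refutes=False
  v=10: Γ:[] Δ:[((¬p0 → ¬p0) → (p0 → p1))=F] refutes=True  ← countermodel

Result: NO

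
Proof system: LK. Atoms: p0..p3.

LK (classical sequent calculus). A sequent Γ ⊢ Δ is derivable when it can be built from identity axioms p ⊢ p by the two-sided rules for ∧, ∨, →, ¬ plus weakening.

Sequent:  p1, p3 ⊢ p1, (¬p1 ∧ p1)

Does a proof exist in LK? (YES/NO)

Derivation (root first):
[∧R] p1, p3 ⊢ p1, (¬p1 ∧ p1)
  [¬R]  ⊢ p1, ¬p1
    [Ax] p1 ⊢ p1
  [WL] p1, p3 ⊢ p1
    [Ax] p1 ⊢ p1

Result: YES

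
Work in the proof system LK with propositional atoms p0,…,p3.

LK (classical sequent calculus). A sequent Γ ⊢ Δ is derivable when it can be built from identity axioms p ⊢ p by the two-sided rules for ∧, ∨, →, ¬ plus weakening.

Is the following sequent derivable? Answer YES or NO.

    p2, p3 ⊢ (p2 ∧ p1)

Truth-table refutation:
  v=0000: Γ:[p2=F, p3=F] Δ:[(p2 ∧ p1)=F] refutes=False
  v=0001: Γ:[p2=F, p3=T] Δ:[(p2 ∧ p1)=F] refutes=False
  v=0010: Γ:[p2=T, p3=F] Δ:[(p2 ∧ p1)=F] refutes=False
  v=0011: Γ:[p2=T, p3=T] Δ:[(p2 ∧ p1)=F] refutes=True  ← countermodel

Result: NO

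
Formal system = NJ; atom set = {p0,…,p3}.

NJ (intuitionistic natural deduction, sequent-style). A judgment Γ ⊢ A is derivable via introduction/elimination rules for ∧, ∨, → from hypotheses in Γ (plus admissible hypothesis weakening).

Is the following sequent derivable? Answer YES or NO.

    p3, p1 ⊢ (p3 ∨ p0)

Proof tree:
[∨I₁] p3, p1 ⊢ (p3 ∨ p0)
  [Wk] p3, p1 ⊢ p3
    [Ax] p3 ⊢ p3

Result: YES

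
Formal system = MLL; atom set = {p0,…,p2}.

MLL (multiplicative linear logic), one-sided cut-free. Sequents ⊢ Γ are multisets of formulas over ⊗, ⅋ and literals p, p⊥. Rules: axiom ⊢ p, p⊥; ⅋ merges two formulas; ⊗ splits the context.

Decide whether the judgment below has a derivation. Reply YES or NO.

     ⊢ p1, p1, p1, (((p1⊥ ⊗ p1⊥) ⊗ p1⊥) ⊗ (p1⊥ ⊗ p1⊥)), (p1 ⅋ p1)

Derivation trace:
[⅋]  ⊢ p1, p1, p1, (((p1⊥ ⊗ p1⊥) ⊗ p1⊥) ⊗ (p1⊥ ⊗ p1⊥)), (p1 ⅋ p1)
  [⊗]  ⊢ p1, p1, p1, p1, p1, (((p1⊥ ⊗ p1⊥) ⊗ p1⊥) ⊗ (p1⊥ ⊗ p1⊥))
    [⊗]  ⊢ p1, p1, p1, ((p1⊥ ⊗ p1⊥) ⊗ p1⊥)
      [⊗]  ⊢ p1, p1, (p1⊥ ⊗ p1⊥)
        [Ax]  ⊢ p1, p1⊥
        [Ax]  ⊢ p1, p1⊥
      [Ax]  ⊢ p1, p1⊥
    [⊗]  ⊢ p1, p1, (p1⊥ ⊗ p1⊥)
      [Ax]  ⊢ p1, p1⊥
      [Ax]  ⊢ p1, p1⊥

Result: YES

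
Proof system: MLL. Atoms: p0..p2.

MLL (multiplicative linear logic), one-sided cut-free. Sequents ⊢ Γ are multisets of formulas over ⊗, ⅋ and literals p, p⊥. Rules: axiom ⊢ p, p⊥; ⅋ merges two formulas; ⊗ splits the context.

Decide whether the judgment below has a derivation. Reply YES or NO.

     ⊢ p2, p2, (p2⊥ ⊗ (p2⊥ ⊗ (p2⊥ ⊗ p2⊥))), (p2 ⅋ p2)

Derivation trace:
[⅋]  ⊢ p2, p2, (p2⊥ ⊗ (p2⊥ ⊗ (p2⊥ ⊗ p2⊥))), (p2 ⅋ p2)
  [⊗]  ⊢ p2, p2, p2, p2, (p2⊥ ⊗ (p2⊥ ⊗ (p2⊥ ⊗ p2⊥)))
    [Ax]  ⊢ p2, p2⊥
    [⊗]  ⊢ p2, p2, p2, (p2⊥ ⊗ (p2⊥ ⊗ p2⊥))
      [Ax]  ⊢ p2, p2⊥
      [⊗]  ⊢ p2, p2, (p2⊥ ⊗ p2⊥)
        [Ax]  ⊢ p2, p2⊥
        [Ax]  ⊢ p2, p2⊥

Result: YES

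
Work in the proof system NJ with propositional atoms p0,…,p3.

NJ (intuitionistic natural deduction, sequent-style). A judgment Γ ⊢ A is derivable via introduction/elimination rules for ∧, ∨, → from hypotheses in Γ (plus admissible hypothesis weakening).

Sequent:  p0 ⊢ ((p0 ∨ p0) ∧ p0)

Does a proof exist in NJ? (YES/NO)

Derivation trace:
[∧I] p0 ⊢ ((p0 ∨ p0) ∧ p0)
  [∨I₁] p0 ⊢ (p0 ∨ p0)
    [Ax] p0 ⊢ p0
  [Ax] p0 ⊢ p0

Result: YES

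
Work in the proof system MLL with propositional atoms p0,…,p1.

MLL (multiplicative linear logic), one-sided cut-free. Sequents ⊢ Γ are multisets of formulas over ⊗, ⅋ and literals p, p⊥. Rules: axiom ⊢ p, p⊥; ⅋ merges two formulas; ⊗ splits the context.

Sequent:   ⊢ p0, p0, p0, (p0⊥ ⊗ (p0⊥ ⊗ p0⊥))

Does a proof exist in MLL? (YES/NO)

Proof tree:
[⊗]  ⊢ p0, p0, p0, (p0⊥ ⊗ (p0⊥ ⊗ p0⊥))
  [Ax]  ⊢ p0, p0⊥
  [⊗]  ⊢ p0, p0, (p0⊥ ⊗ p0⊥)
    [Ax]  ⊢ p0, p0⊥
    [Ax]  ⊢ p0, p0⊥

Result: YES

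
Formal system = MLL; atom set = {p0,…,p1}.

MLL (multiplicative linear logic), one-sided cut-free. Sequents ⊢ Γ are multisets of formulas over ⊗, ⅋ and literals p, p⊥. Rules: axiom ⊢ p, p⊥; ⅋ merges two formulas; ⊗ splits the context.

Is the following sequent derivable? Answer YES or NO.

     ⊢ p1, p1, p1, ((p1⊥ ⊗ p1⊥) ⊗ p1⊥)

Derivation trace:
[⊗]  ⊢ p1, p1, p1, ((p1⊥ ⊗ p1⊥) ⊗ p1⊥)
  [⊗]  ⊢ p1, p1, (p1⊥ ⊗ p1⊥)
    [Ax]  ⊢ p1, p1⊥
    [Ax]  ⊢ p1, p1⊥
  [Ax]  ⊢ p1, p1⊥

Result: YES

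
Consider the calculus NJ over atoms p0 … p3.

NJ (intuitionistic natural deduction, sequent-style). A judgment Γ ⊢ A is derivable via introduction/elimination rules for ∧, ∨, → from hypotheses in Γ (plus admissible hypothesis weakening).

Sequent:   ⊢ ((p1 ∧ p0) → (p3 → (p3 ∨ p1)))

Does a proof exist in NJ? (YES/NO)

Derivation (root first):
[→I]  ⊢ ((p1 ∧ p0) → (p3 → (p3 ∨ p1)))
  [→I] (p1 ∧ p0) ⊢ (p3 → (p3 ∨ p1))
    [Wk] p3, (p1 ∧ p0) ⊢ (p3 ∨ p1)
      [∨I₁] p3 ⊢ (p3 ∨ p1)
        [Ax] p3 ⊢ p3

Result: YES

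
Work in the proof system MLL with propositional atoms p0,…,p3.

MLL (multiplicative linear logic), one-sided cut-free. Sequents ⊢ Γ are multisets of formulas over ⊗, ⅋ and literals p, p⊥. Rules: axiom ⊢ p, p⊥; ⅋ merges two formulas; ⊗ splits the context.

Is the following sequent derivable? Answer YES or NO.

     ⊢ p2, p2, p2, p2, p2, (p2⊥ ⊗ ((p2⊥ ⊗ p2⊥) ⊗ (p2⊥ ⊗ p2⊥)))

Proof tree:
[⊗]  ⊢ p2, p2, p2, p2, p2, (p2⊥ ⊗ ((p2⊥ ⊗ p2⊥) ⊗ (p2⊥ ⊗ p2⊥)))
  [Ax]  ⊢ p2, p2⊥
  [⊗]  ⊢ p2, p2, p2, p2, ((p2⊥ ⊗ p2⊥) ⊗ (p2⊥ ⊗ p2⊥))
    [⊗]  ⊢ p2, p2, (p2⊥ ⊗ p2⊥)
      [Ax]  ⊢ p2, p2⊥
      [Ax]  ⊢ p2, p2⊥
    [⊗]  ⊢ p2, p2, (p2⊥ ⊗ p2⊥)
      [Ax]  ⊢ p2, p2⊥
      [Ax]  ⊢ p2, p2⊥

Result: YES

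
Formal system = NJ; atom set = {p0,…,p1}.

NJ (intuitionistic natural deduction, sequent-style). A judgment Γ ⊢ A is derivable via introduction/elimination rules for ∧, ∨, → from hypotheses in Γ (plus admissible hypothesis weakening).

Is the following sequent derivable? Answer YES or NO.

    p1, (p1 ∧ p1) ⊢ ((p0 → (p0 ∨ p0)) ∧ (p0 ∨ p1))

Derivation trace:
[∧I] p1, (p1 ∧ p1) ⊢ ((p0 → (p0 ∨ p0)) ∧ (p0 ∨ p1))
  [→I]  ⊢ (p0 → (p0 ∨ p0))
    [∨I₂] p0 ⊢ (p0 ∨ p0)
      [Ax] p0 ⊢ p0
  [Wk] p1, (p1 ∧ p1) ⊢ (p0 ∨ p1)
    [∨I₂] p1 ⊢ (p0 ∨ p1)
      [Ax] p1 ⊢ p1

Result: YES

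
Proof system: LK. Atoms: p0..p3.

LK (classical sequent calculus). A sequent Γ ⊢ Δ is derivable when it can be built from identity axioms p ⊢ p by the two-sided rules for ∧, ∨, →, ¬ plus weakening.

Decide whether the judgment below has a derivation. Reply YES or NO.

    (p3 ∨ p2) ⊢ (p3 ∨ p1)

Enumerate valuations to refute Γ ⊢ Δ:
  v=0000: Γ:[(p3 ∨ p2)=F] Δ:[(p3 ∨ p1)=F] refutes=False
  v=0001: Γ:[(p3 ∨ p2)=T] Δ:[(p3 ∨ p1)=T] refutes=False
  v=0010: Γ:[(p3 ∨ p2)=T] Δ:[(p3 ∨ p1)=F] refutes=True  ← countermodel

Result: NO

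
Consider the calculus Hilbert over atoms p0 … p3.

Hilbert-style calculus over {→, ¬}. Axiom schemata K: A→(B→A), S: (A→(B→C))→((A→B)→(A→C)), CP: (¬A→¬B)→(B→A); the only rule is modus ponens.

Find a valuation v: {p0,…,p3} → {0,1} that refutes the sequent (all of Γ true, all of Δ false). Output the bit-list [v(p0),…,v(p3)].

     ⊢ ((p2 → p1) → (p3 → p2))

Truth-table refutation:
  v=0000: Γ:[] Δ:[((p2 → p1) → (p3 → p2))=T] refutes=False
  v=0001: Γ:[] Δ:[((p2 → p1) → (p3 → p2))=F] refutes=True  ← countermodel

Result: [0, 0, 0, 1]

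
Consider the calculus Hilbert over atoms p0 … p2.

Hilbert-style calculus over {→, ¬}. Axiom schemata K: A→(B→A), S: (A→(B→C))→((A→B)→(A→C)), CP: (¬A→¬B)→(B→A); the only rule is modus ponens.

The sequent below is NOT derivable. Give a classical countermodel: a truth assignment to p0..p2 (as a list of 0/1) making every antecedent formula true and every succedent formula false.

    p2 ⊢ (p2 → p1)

Truth-table refutation:
  v=000: Γ:[p2=F] Δ:[(p2 → p1)=T] refutes=False
  v=001: Γ:[p2=T] Δ:[(p2 → p1)=F] refutes=True  ← countermodel

Result: [0, 0, 1]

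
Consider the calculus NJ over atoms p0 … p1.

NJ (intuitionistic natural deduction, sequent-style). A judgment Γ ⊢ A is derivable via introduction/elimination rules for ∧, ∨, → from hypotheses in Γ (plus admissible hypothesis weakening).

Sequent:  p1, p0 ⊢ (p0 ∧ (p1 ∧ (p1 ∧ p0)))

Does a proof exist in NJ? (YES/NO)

Proof tree:
[∧I] p1, p0 ⊢ (p0 ∧ (p1 ∧ (p1 ∧ p0)))
  [Ax] p0 ⊢ p0
  [∧I] p1, p0 ⊢ (p1 ∧ (p1 ∧ p0))
    [Ax] p1 ⊢ p1
    [Wk] p1, p0, p1 ⊢ (p1 ∧ p0)
      [∧I] p1, p0 ⊢ (p1 ∧ p0)
        [Ax] p1 ⊢ p1
        [Ax] p0 ⊢ p0

Result: YES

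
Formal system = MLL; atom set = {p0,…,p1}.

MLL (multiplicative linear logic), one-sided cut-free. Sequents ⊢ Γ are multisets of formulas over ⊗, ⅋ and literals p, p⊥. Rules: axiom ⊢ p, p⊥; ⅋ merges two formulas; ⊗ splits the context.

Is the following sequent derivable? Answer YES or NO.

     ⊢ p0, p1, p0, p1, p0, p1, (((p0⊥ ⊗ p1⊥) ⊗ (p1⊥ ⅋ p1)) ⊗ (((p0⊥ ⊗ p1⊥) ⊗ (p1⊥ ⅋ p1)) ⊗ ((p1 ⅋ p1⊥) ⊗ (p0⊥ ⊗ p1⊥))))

Derivation (root first):
[⊗]  ⊢ p0, p1, p0, p1, p0, p1, (((p0⊥ ⊗ p1⊥) ⊗ (p1⊥ ⅋ p1)) ⊗ (((p0⊥ ⊗ p1⊥) ⊗ (p1⊥ ⅋ p1)) ⊗ ((p1 ⅋ p1⊥) ⊗ (p0⊥ ⊗ p1⊥))))
  [⊗]  ⊢ p0, p1, ((p0⊥ ⊗ p1⊥) ⊗ (p1⊥ ⅋ p1))
    [⊗]  ⊢ p0, p1, (p0⊥ ⊗ p1⊥)
      [Ax]  ⊢ p0, p0⊥
      [Ax]  ⊢ p1, p1⊥
    [⅋]  ⊢ (p1⊥ ⅋ p1)
      [Ax]  ⊢ p1, p1⊥
  [⊗]  ⊢ p0, p1, p0, p1, (((p0⊥ ⊗ p1⊥) ⊗ (p1⊥ ⅋ p1)) ⊗ ((p1 ⅋ p1⊥) ⊗ (p0⊥ ⊗ p1⊥)))
    [⊗]  ⊢ p0, p1, ((p0⊥ ⊗ p1⊥) ⊗ (p1⊥ ⅋ p1))
      [⊗]  ⊢ p0, p1, (p0⊥ ⊗ p1⊥)
        [Ax]  ⊢ p0, p0⊥
        [Ax]  ⊢ p1, p1⊥
      [⅋]  ⊢ (p1⊥ ⅋ p1)
        [Ax]  ⊢ p1, p1⊥
    [⊗]  ⊢ p0, p1, ((p1 ⅋ p1⊥) ⊗ (p0⊥ ⊗ p1⊥))
      [⅋]  ⊢ (p1 ⅋ p1⊥)
        [Ax]  ⊢ p1, p1⊥
      [⊗]  ⊢ p0, p1, (p0⊥ ⊗ p1⊥)
        [Ax]  ⊢ p0, p0⊥
        [Ax]  ⊢ p1, p1⊥

Result: YES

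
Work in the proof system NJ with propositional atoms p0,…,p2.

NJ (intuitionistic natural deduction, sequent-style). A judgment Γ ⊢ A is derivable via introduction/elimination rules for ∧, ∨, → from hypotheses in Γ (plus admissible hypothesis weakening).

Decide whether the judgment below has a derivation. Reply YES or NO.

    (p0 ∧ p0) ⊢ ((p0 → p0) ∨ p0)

Proof tree:
[Wk] (p0 ∧ p0) ⊢ ((p0 → p0) ∨ p0)
  [∨I₁]  ⊢ ((p0 → p0) ∨ p0)
    [→I]  ⊢ (p0 → p0)
      [Ax] p0 ⊢ p0

Result: YES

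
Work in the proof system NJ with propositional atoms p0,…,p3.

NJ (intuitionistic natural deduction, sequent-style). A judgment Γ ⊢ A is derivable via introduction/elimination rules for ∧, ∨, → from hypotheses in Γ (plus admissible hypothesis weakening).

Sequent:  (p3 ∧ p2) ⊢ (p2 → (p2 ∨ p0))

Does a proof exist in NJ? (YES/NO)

Proof tree:
[Wk] (p3 ∧ p2) ⊢ (p2 → (p2 ∨ p0))
  [→I]  ⊢ (p2 → (p2 ∨ p0))
    [∨I₁] p2 ⊢ (p2 ∨ p0)
      [Ax] p2 ⊢ p2

Result: YES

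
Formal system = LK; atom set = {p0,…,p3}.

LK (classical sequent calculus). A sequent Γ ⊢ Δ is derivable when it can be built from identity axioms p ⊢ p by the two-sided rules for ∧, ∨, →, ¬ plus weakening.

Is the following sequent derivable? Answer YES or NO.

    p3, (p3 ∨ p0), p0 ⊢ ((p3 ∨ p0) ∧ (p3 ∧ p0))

Proof tree:
[∧R] p3, (p3 ∨ p0), p0 ⊢ ((p3 ∨ p0) ∧ (p3 ∧ p0))
  [∨R] (p3 ∨ p0) ⊢ (p3 ∨ p0)
    [∨L] (p3 ∨ p0) ⊢ p3, p0
      [Ax] p3 ⊢ p3
      [Ax] p0 ⊢ p0
  [∧R] p3, p0 ⊢ (p3 ∧ p0)
    [Ax] p3 ⊢ p3
    [WL] p0, p0 ⊢ p0
      [Ax] p0 ⊢ p0

Result: YES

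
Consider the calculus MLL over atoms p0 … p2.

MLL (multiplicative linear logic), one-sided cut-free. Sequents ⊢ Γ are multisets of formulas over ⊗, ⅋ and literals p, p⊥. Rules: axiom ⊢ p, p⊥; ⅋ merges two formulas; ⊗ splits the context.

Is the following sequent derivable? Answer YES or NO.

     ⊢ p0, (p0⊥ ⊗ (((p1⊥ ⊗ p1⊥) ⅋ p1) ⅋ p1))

Proof tree:
[⊗]  ⊢ p0, (p0⊥ ⊗ (((p1⊥ ⊗ p1⊥) ⅋ p1) ⅋ p1))
  [Ax]  ⊢ p0, p0⊥
  [⅋]  ⊢ (((p1⊥ ⊗ p1⊥) ⅋ p1) ⅋ p1)
    [⅋]  ⊢ p1, ((p1⊥ ⊗ p1⊥) ⅋ p1)
      [⊗]  ⊢ p1, p1, (p1⊥ ⊗ p1⊥)
        [Ax]  ⊢ p1, p1⊥
        [Ax]  ⊢ p1, p1⊥

Result: YES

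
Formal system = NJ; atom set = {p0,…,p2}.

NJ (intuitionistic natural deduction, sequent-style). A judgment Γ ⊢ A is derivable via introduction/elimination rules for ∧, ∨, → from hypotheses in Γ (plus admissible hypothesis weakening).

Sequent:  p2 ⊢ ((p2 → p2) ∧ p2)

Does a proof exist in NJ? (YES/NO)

Proof tree:
[∧I] p2 ⊢ ((p2 → p2) ∧ p2)
  [→I]  ⊢ (p2 → p2)
    [Ax] p2 ⊢ p2
  [Ax] p2 ⊢ p2

Result: YES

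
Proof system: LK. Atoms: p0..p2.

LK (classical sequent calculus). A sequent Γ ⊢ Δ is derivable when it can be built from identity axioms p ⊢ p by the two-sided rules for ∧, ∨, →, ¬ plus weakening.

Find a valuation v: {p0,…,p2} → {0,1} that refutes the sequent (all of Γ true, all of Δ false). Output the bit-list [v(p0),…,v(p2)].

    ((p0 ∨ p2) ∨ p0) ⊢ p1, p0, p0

Truth-table refutation:
  v=000: Γ:[((p0 ∨ p2) ∨ p0)=F] Δ:[p1=F, p0=F, p0=F] refutes=False
  v=001: Γ:[((p0 ∨ p2) ∨ p0)=T] Δ:[p1=F, p0=F, p0=F] refutes=True  ← countermodel

Result: [0, 0, 1]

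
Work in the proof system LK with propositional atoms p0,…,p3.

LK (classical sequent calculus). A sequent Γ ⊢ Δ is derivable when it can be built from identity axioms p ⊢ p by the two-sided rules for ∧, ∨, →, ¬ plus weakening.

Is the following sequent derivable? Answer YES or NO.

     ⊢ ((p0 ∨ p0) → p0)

Derivation (root first):
[→R]  ⊢ ((p0 ∨ p0) → p0)
  [∨L] (p0 ∨ p0) ⊢ p0
    [Ax] p0 ⊢ p0
    [Ax] p0 ⊢ p0

Result: YES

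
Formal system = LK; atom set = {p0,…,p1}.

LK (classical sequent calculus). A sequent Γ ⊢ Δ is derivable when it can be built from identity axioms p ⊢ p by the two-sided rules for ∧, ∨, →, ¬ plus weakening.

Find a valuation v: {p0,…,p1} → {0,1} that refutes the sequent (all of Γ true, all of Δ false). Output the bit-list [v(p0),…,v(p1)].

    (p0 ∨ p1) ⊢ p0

Truth-table refutation:
  v=00: Γ:[(p0 ∨ p1)=F] Δ:[p0=F] refutes=False
  v=01: Γ:[(p0 ∨ p1)=T] Δ:[p0=F] refutes=True  ← countermodel

Result: [0, 1]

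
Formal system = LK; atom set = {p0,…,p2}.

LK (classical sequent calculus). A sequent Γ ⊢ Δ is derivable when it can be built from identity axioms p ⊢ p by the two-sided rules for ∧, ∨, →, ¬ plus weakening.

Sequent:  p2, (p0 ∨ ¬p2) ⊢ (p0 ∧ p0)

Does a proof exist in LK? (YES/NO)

Derivation (root first):
[∨L] p2, (p0 ∨ ¬p2) ⊢ (p0 ∧ p0)
  [∧R] p0 ⊢ (p0 ∧ p0)
    [Ax] p0 ⊢ p0
    [Ax] p0 ⊢ p0
  [¬L] p2, ¬p2 ⊢ 
    [Ax] p2 ⊢ p2

Result: YES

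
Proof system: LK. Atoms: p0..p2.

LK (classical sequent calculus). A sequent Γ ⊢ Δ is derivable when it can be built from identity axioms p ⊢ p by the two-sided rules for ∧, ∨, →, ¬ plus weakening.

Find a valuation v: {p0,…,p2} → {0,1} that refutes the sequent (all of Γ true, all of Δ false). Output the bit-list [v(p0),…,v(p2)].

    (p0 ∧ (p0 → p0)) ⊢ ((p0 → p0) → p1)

Truth-table refutation:
  v=000: Γ:[(p0 ∧ (p0 → p0))=F] Δ:[((p0 → p0) → p1)=F] refutes=False
  v=001: Γ:[(p0 ∧ (p0 → p0))=F] Δ:[((p0 → p0) → p1)=F] refutes=False
  v=010: Γ:[(p0 ∧ (p0 → p0))=F] Δ:[((p0 → p0) → p1)=T] refutes=False
  v=011: Γ:[(p0 ∧ (p0 → p0))=F] Δ:[((p0 → p0) → p1)=T] refutes=False
  v=100: Γ:[(p0 ∧ (p0 → p0))=T] Δ:[((p0 → p0) → p1)=F] refutes=True  ← countermodel

Result: [1, 0, 0]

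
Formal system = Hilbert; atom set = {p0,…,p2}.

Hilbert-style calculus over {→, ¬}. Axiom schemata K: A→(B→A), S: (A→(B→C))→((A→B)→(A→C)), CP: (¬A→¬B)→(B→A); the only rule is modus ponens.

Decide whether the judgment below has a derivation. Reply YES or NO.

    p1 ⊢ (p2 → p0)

Enumerate valuations to refute Γ ⊢ Δ:
  v=000: Γ:[p1=F] Δ:[(p2 → p0)=T] refutes=False
  v=001: Γ:[p1=F] Δ:[(p2 → p0)=F] refutes=False
  v=010: Γ:[p1=T] Δ:[(p2 → p0)=T] refutes=False
  v=011: Γ:[p1=T] Δ:[(p2 → p0)=F] refutes=True  ← countermodel

Result: NO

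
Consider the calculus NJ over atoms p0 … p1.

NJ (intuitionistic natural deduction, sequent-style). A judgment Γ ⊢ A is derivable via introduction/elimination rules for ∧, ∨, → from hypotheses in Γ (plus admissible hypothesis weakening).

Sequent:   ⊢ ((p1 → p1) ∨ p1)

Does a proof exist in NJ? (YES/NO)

Derivation (root first):
[∨I₁]  ⊢ ((p1 → p1) ∨ p1)
  [→I]  ⊢ (p1 → p1)
    [Ax] p1 ⊢ p1

Result: YES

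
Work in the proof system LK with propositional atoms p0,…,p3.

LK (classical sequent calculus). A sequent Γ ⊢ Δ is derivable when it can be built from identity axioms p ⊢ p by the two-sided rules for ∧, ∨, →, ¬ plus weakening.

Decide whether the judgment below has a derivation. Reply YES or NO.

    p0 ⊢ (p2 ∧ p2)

Enumerate valuations to refute Γ ⊢ Δ:
  v=0000: Γ:[p0=F] Δ:[(p2 ∧ p2)=F] refutes=False
  v=0001: Γ:[p0=F] Δ:[(p2 ∧ p2)=F] refutes=False
  v=0010: Γ:[p0=F] Δ:[(p2 ∧ p2)=T] refutes=False
  v=0011: Γ:[p0=F] Δ:[(p2 ∧ p2)=T] refutes=False
  v=0100: Γ:[p0=F] Δ:[(p2 ∧ p2)=F] refutes=False
  v=0101: Γ:[p0=F] Δ:[(p2 ∧ p2)=F] refutes=False
  v=0110: Γ:[p0=F] Δ:[(p2 ∧ p2)=T] refutes=False
  v=0111: Γ:[p0=F] Δ:[(p2 ∧ p2)=T] refutes=False
  v=1000: Γ:[p0=T] Δ:[(p2 ∧ p2)=F] refutes=True  ← countermodel

Result: NO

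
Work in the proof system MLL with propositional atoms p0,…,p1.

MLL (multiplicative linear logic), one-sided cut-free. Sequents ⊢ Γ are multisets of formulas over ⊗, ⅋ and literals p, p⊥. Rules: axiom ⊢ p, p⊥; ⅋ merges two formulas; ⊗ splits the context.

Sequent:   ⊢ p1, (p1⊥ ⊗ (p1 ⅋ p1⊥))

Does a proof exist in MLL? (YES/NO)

Proof tree:
[⊗]  ⊢ p1, (p1⊥ ⊗ (p1 ⅋ p1⊥))
  [Ax]  ⊢ p1, p1⊥
  [⅋]  ⊢ (p1 ⅋ p1⊥)
    [Ax]  ⊢ p1, p1⊥

Result: YES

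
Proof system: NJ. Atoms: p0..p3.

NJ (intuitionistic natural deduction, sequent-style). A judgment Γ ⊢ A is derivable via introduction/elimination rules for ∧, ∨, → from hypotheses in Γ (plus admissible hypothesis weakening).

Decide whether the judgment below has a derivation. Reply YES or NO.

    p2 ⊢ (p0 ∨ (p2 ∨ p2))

Derivation (root first):
[∨I₂] p2 ⊢ (p0 ∨ (p2 ∨ p2))
  [∨I₁] p2 ⊢ (p2 ∨ p2)
    [Ax] p2 ⊢ p2

Result: YES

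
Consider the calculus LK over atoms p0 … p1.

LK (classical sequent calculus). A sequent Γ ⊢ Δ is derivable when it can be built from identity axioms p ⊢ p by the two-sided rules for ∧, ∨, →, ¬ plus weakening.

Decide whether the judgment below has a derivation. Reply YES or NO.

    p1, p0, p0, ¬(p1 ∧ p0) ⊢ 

Proof tree:
[¬L] p1, p0, p0, ¬(p1 ∧ p0) ⊢ 
  [WL] p1, p0, p0 ⊢ (p1 ∧ p0)
    [∧R] p1, p0 ⊢ (p1 ∧ p0)
      [Ax] p1 ⊢ p1
      [Ax] p0 ⊢ p0

Result: YES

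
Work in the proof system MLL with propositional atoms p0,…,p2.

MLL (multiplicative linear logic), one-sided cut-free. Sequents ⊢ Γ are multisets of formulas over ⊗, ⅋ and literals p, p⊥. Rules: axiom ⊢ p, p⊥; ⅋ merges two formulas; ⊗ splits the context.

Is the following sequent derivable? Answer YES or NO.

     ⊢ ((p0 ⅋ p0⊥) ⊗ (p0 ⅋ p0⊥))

Derivation (root first):
[⊗]  ⊢ ((p0 ⅋ p0⊥) ⊗ (p0 ⅋ p0⊥))
  [⅋]  ⊢ (p0 ⅋ p0⊥)
    [Ax]  ⊢ p0, p0⊥
  [⅋]  ⊢ (p0 ⅋ p0⊥)
    [Ax]  ⊢ p0, p0⊥

Result: YES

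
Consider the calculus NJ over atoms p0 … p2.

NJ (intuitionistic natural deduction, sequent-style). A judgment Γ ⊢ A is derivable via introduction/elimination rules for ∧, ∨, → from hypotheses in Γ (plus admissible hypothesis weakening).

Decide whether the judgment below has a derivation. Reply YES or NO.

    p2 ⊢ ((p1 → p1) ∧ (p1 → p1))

Derivation trace:
[Wk] p2 ⊢ ((p1 → p1) ∧ (p1 → p1))
  [∧I]  ⊢ ((p1 → p1) ∧ (p1 → p1))
    [→I]  ⊢ (p1 → p1)
      [Ax] p1 ⊢ p1
    [→I]  ⊢ (p1 → p1)
      [Ax] p1 ⊢ p1

Result: YES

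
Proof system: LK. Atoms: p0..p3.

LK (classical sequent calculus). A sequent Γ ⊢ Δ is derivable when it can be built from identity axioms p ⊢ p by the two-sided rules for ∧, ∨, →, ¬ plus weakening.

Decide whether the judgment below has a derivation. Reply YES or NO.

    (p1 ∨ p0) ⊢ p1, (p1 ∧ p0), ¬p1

Derivation (root first):
[¬R] (p1 ∨ p0) ⊢ p1, (p1 ∧ p0), ¬p1
  [∨L] p1, (p1 ∨ p0) ⊢ p1, (p1 ∧ p0)
    [Ax] p1 ⊢ p1
    [∧R] p1, p0 ⊢ (p1 ∧ p0)
      [Ax] p1 ⊢ p1
      [Ax] p0 ⊢ p0

Result: YES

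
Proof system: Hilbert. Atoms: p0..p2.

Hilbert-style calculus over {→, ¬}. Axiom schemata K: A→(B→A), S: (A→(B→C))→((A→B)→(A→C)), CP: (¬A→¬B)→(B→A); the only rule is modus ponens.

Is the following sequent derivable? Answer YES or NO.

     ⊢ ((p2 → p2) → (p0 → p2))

Enumerate valuations to refute Γ ⊢ Δ:
  v=000: Γ:[] Δ:[((p2 → p2) → (p0 → p2))=T] refutes=False
  v=001: Γ:[] Δ:[((p2 → p2) → (p0 → p2))=T] refutes=False
  v=010: Γ:[] Δ:[((p2 → p2) → (p0 → p2))=T] refutes=False
  v=011: Γ:[] Δ:[((p2 → p2) → (p0 → p2))=T] refutes=False
  v=100: Γ:[] Δ:[((p2 → p2) → (p0 → p2))=F] refutes=True  ← countermodel

Result: NO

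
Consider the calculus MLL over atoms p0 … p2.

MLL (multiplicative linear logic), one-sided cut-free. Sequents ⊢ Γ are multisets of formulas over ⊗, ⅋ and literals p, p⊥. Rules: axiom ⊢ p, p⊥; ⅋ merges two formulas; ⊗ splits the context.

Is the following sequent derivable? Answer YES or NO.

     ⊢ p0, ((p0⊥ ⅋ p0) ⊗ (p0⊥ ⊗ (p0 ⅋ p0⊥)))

Derivation trace:
[⊗]  ⊢ p0, ((p0⊥ ⅋ p0) ⊗ (p0⊥ ⊗ (p0 ⅋ p0⊥)))
  [⅋]  ⊢ (p0⊥ ⅋ p0)
    [Ax]  ⊢ p0, p0⊥
  [⊗]  ⊢ p0, (p0⊥ ⊗ (p0 ⅋ p0⊥))
    [Ax]  ⊢ p0, p0⊥
    [⅋]  ⊢ (p0 ⅋ p0⊥)
      [Ax]  ⊢ p0, p0⊥

Result: YES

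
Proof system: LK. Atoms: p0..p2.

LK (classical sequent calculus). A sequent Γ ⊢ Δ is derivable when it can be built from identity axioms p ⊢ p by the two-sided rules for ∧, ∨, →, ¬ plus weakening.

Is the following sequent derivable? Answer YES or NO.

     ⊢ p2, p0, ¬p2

Derivation (root first):
[¬R]  ⊢ p2, p0, ¬p2
  [WR] p2 ⊢ p2, p0
    [Ax] p2 ⊢ p2

Result: YES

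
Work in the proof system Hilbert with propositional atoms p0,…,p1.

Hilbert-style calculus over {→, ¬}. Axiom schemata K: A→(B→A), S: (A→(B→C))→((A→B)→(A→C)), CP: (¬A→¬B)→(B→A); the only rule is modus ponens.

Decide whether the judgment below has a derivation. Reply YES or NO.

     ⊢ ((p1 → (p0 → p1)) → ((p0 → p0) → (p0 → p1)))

Search for a countermodel by truth-table:
  v=00: Γ:[] Δ:[((p1 → (p0 → p1)) → ((p0 → p0) → (p0 → p1)))=T] refutes=False
  v=01: Γ:[] Δ:[((p1 → (p0 → p1)) → ((p0 → p0) → (p0 → p1)))=T] refutes=False
  v=10: Γ:[] Δ:[((p1 → (p0 → p1)) → ((p0 → p0) → (p0 → p1)))=F] refutes=True  ← countermodel

Result: NO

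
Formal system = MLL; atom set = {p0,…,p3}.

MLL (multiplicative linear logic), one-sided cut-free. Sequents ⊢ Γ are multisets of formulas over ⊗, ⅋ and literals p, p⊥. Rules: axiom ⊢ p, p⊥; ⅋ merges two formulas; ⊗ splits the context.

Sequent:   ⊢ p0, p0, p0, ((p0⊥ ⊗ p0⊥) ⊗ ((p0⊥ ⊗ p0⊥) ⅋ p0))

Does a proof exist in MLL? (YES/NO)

Proof tree:
[⊗]  ⊢ p0, p0, p0, ((p0⊥ ⊗ p0⊥) ⊗ ((p0⊥ ⊗ p0⊥) ⅋ p0))
  [⊗]  ⊢ p0, p0, (p0⊥ ⊗ p0⊥)
    [Ax]  ⊢ p0, p0⊥
    [Ax]  ⊢ p0, p0⊥
  [⅋]  ⊢ p0, ((p0⊥ ⊗ p0⊥) ⅋ p0)
    [⊗]  ⊢ p0, p0, (p0⊥ ⊗ p0⊥)
      [Ax]  ⊢ p0, p0⊥
      [Ax]  ⊢ p0, p0⊥

Result: YES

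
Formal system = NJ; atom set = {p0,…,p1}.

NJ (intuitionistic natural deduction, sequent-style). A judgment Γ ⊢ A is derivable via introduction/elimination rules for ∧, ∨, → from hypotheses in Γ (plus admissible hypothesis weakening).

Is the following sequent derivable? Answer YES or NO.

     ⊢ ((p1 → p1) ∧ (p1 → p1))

Proof tree:
[∧I]  ⊢ ((p1 → p1) ∧ (p1 → p1))
  [→I]  ⊢ (p1 → p1)
    [Ax] p1 ⊢ p1
  [→I]  ⊢ (p1 → p1)
    [Ax] p1 ⊢ p1

Result: YES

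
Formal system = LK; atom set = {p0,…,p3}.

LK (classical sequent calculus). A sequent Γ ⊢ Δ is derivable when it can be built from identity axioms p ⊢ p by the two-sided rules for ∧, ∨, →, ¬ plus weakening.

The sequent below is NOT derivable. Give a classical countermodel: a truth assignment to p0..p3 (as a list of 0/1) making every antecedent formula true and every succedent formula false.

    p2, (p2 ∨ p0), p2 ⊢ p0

Truth-table refutation:
  v=0000: Γ:[p2=F, (p2 ∨ p0)=F, p2=F] Δ:[p0=F] refutes=False
  v=0001: Γ:[p2=F, (p2 ∨ p0)=F, p2=F] Δ:[p0=F] refutes=False
  v=0010: Γ:[p2=T, (p2 ∨ p0)=T, p2=T] Δ:[p0=F] refutes=True  ← countermodel

Result: [0, 0, 1, 0]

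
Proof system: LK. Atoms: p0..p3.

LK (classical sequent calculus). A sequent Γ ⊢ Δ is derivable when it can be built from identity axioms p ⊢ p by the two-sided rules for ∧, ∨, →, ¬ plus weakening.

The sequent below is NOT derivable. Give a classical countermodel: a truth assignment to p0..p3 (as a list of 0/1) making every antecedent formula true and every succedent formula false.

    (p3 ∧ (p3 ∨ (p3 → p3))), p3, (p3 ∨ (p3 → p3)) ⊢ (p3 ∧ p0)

Enumerate valuations to refute Γ ⊢ Δ:
  v=0000: Γ:[(p3 ∧ (p3 ∨ (p3 → p3)))=F, p3=F, (p3 ∨ (p3 → p3))=T] Δ:[(p3 ∧ p0)=F] refutes=False
  v=0001: Γ:[(p3 ∧ (p3 ∨ (p3 → p3)))=T, p3=T, (p3 ∨ (p3 → p3))=T] Δ:[(p3 ∧ p0)=F] refutes=True  ← countermodel

Result: [0, 0, 0, 1]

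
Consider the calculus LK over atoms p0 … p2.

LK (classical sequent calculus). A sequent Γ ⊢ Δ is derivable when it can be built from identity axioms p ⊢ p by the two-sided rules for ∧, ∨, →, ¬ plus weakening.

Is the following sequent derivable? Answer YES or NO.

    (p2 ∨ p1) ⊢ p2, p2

Enumerate valuations to refute Γ ⊢ Δ:
  v=000: Γ:[(p2 ∨ p1)=F] Δ:[p2=F, p2=F] refutes=False
  v=001: Γ:[(p2 ∨ p1)=T] Δ:[p2=T, p2=T] refutes=False
  v=010: Γ:[(p2 ∨ p1)=T] Δ:[p2=F, p2=F] refutes=True  ← countermodel

Result: NO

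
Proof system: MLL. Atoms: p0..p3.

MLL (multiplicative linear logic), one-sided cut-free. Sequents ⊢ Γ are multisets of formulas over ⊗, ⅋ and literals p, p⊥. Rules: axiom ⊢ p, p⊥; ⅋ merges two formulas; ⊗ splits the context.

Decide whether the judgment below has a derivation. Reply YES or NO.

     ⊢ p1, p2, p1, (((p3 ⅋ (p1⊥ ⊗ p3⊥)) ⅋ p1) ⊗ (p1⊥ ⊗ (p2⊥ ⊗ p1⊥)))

Derivation trace:
[⊗]  ⊢ p1, p2, p1, (((p3 ⅋ (p1⊥ ⊗ p3⊥)) ⅋ p1) ⊗ (p1⊥ ⊗ (p2⊥ ⊗ p1⊥)))
  [⅋]  ⊢ ((p3 ⅋ (p1⊥ ⊗ p3⊥)) ⅋ p1)
    [⅋]  ⊢ p1, (p3 ⅋ (p1⊥ ⊗ p3⊥))
      [⊗]  ⊢ p1, p3, (p1⊥ ⊗ p3⊥)
        [Ax]  ⊢ p1, p1⊥
        [Ax]  ⊢ p3, p3⊥
  [⊗]  ⊢ p1, p2, p1, (p1⊥ ⊗ (p2⊥ ⊗ p1⊥))
    [Ax]  ⊢ p1, p1⊥
    [⊗]  ⊢ p2, p1, (p2⊥ ⊗ p1⊥)
      [Ax]  ⊢ p2, p2⊥
      [Ax]  ⊢ p1, p1⊥

Result: YES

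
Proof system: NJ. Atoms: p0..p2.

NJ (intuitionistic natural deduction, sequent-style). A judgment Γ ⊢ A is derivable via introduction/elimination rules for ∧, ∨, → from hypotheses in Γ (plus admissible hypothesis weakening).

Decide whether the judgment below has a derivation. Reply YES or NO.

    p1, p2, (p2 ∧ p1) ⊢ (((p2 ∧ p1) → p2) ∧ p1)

Proof tree:
[∧I] p1, p2, (p2 ∧ p1) ⊢ (((p2 ∧ p1) → p2) ∧ p1)
  [→I] p2 ⊢ ((p2 ∧ p1) → p2)
    [Wk] p2, (p2 ∧ p1) ⊢ p2
      [Ax] p2 ⊢ p2
  [Wk] p1, (p2 ∧ p1) ⊢ p1
    [Ax] p1 ⊢ p1

Result: YES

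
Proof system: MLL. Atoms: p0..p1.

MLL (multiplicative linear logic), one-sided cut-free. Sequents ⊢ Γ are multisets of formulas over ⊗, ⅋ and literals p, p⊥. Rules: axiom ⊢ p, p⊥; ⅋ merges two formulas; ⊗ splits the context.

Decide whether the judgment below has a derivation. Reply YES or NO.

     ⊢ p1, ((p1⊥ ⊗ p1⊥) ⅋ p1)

Proof tree:
[⅋]  ⊢ p1, ((p1⊥ ⊗ p1⊥) ⅋ p1)
  [⊗]  ⊢ p1, p1, (p1⊥ ⊗ p1⊥)
    [Ax]  ⊢ p1, p1⊥
    [Ax]  ⊢ p1, p1⊥

Result: YES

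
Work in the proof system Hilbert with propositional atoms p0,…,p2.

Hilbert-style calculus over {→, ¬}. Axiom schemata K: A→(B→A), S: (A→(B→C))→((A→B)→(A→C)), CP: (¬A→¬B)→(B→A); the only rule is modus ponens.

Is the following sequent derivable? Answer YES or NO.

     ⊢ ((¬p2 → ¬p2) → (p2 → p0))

Search for a countermodel by truth-table:
  v=000: Γ:[] Δ:[((¬p2 → ¬p2) → (p2 → p0))=T] refutes=False
  v=001: Γ:[] Δ:[((¬p2 → ¬p2) → (p2 → p0))=F] refutes=True  ← countermodel

Result: NO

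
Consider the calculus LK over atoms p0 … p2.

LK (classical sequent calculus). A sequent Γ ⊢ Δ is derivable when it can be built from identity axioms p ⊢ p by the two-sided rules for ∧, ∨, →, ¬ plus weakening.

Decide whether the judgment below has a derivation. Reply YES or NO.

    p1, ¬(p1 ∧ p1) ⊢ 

Derivation (root first):
[¬L] p1, ¬(p1 ∧ p1) ⊢ 
  [∧R] p1 ⊢ (p1 ∧ p1)
    [Ax] p1 ⊢ p1
    [Ax] p1 ⊢ p1

Result: YES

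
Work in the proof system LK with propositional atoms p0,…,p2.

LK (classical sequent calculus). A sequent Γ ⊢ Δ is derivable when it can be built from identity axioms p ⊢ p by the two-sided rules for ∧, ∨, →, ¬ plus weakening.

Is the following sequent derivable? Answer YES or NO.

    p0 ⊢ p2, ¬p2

Derivation trace:
[WL] p0 ⊢ p2, ¬p2
  [¬R]  ⊢ p2, ¬p2
    [Ax] p2 ⊢ p2

Result: YES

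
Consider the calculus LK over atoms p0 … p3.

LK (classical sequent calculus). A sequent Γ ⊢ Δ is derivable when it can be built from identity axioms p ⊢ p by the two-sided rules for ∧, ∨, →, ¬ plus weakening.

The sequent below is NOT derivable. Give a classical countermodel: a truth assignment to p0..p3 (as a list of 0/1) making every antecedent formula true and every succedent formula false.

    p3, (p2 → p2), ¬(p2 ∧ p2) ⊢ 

Enumerate valuations to refute Γ ⊢ Δ:
  v=0000: Γ:[p3=F, (p2 → p2)=T, ¬(p2 ∧ p2)=T] Δ:[] refutes=False
  v=0001: Γ:[p3=T, (p2 → p2)=T, ¬(p2 ∧ p2)=T] Δ:[] refutes=True  ← countermodel

Result: [0, 0, 0, 1]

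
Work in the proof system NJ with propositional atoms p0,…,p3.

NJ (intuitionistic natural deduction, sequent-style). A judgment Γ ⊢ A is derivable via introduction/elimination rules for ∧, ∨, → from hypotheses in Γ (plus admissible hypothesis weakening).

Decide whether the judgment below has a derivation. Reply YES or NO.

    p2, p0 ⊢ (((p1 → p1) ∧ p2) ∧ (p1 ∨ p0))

Proof tree:
[∧I] p2, p0 ⊢ (((p1 → p1) ∧ p2) ∧ (p1 ∨ p0))
  [∧I] p2 ⊢ ((p1 → p1) ∧ p2)
    [→I]  ⊢ (p1 → p1)
      [Ax] p1 ⊢ p1
    [Ax] p2 ⊢ p2
  [∨I₂] p0 ⊢ (p1 ∨ p0)
    [Ax] p0 ⊢ p0

Result: YES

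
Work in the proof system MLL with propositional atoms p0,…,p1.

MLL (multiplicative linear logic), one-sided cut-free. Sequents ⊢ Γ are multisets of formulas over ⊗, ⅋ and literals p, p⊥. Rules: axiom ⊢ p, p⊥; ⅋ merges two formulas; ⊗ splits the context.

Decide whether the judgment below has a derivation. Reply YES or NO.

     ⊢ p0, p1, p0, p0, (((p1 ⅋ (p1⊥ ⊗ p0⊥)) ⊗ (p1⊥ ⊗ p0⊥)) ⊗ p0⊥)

Derivation (root first):
[⊗]  ⊢ p0, p1, p0, p0, (((p1 ⅋ (p1⊥ ⊗ p0⊥)) ⊗ (p1⊥ ⊗ p0⊥)) ⊗ p0⊥)
  [⊗]  ⊢ p0, p1, p0, ((p1 ⅋ (p1⊥ ⊗ p0⊥)) ⊗ (p1⊥ ⊗ p0⊥))
    [⅋]  ⊢ p0, (p1 ⅋ (p1⊥ ⊗ p0⊥))
      [⊗]  ⊢ p1, p0, (p1⊥ ⊗ p0⊥)
        [Ax]  ⊢ p1, p1⊥
        [Ax]  ⊢ p0, p0⊥
    [⊗]  ⊢ p1, p0, (p1⊥ ⊗ p0⊥)
      [Ax]  ⊢ p1, p1⊥
      [Ax]  ⊢ p0, p0⊥
  [Ax]  ⊢ p0, p0⊥

Result: YES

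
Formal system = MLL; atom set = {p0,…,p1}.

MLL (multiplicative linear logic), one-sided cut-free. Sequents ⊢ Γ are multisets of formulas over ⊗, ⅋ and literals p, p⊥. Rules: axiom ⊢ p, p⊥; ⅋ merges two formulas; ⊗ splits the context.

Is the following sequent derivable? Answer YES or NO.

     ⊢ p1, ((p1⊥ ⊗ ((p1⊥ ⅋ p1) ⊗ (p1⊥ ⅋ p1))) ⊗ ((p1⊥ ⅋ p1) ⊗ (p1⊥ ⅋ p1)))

Derivation trace:
[⊗]  ⊢ p1, ((p1⊥ ⊗ ((p1⊥ ⅋ p1) ⊗ (p1⊥ ⅋ p1))) ⊗ ((p1⊥ ⅋ p1) ⊗ (p1⊥ ⅋ p1)))
  [⊗]  ⊢ p1, (p1⊥ ⊗ ((p1⊥ ⅋ p1) ⊗ (p1⊥ ⅋ p1)))
    [Ax]  ⊢ p1, p1⊥
    [⊗]  ⊢ ((p1⊥ ⅋ p1) ⊗ (p1⊥ ⅋ p1))
      [⅋]  ⊢ (p1⊥ ⅋ p1)
        [Ax]  ⊢ p1, p1⊥
      [⅋]  ⊢ (p1⊥ ⅋ p1)
        [Ax]  ⊢ p1, p1⊥
  [⊗]  ⊢ ((p1⊥ ⅋ p1) ⊗ (p1⊥ ⅋ p1))
    [⅋]  ⊢ (p1⊥ ⅋ p1)
      [Ax]  ⊢ p1, p1⊥
    [⅋]  ⊢ (p1⊥ ⅋ p1)
      [Ax]  ⊢ p1, p1⊥

Result: YES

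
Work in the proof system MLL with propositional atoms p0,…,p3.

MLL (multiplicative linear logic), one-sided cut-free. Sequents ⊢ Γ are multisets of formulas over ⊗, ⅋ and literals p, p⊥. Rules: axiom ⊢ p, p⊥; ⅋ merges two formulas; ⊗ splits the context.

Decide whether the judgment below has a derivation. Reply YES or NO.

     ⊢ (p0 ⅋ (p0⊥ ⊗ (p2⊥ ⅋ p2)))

Proof tree:
[⅋]  ⊢ (p0 ⅋ (p0⊥ ⊗ (p2⊥ ⅋ p2)))
  [⊗]  ⊢ p0, (p0⊥ ⊗ (p2⊥ ⅋ p2))
    [Ax]  ⊢ p0, p0⊥
    [⅋]  ⊢ (p2⊥ ⅋ p2)
      [Ax]  ⊢ p2, p2⊥

Result: YES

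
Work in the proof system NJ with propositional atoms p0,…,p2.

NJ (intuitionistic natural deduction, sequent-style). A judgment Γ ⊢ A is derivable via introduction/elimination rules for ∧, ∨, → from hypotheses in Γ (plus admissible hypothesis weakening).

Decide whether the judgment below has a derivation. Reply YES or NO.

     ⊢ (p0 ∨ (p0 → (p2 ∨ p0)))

Proof tree:
[∨I₂]  ⊢ (p0 ∨ (p0 → (p2 ∨ p0)))
  [→I]  ⊢ (p0 → (p2 ∨ p0))
    [∨I₂] p0 ⊢ (p2 ∨ p0)
      [Ax] p0 ⊢ p0

Result: YES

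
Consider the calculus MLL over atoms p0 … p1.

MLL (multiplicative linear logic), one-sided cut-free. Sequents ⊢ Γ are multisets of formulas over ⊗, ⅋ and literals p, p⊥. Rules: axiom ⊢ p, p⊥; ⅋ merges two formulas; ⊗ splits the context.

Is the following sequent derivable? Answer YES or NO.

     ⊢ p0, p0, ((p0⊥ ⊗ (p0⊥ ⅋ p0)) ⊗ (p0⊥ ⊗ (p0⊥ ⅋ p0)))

Proof tree:
[⊗]  ⊢ p0, p0, ((p0⊥ ⊗ (p0⊥ ⅋ p0)) ⊗ (p0⊥ ⊗ (p0⊥ ⅋ p0)))
  [⊗]  ⊢ p0, (p0⊥ ⊗ (p0⊥ ⅋ p0))
    [Ax]  ⊢ p0, p0⊥
    [⅋]  ⊢ (p0⊥ ⅋ p0)
      [Ax]  ⊢ p0, p0⊥
  [⊗]  ⊢ p0, (p0⊥ ⊗ (p0⊥ ⅋ p0))
    [Ax]  ⊢ p0, p0⊥
    [⅋]  ⊢ (p0⊥ ⅋ p0)
      [Ax]  ⊢ p0, p0⊥

Result: YES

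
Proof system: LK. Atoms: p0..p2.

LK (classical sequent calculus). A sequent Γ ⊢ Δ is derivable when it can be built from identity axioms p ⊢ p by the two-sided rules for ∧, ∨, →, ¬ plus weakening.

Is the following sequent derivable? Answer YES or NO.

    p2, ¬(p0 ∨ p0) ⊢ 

Truth-table refutation:
  v=000: Γ:[p2=F, ¬(p0 ∨ p0)=T] Δ:[] refutes=False
  v=001: Γ:[p2=T, ¬(p0 ∨ p0)=T] Δ:[] refutes=True  ← countermodel

Result: NO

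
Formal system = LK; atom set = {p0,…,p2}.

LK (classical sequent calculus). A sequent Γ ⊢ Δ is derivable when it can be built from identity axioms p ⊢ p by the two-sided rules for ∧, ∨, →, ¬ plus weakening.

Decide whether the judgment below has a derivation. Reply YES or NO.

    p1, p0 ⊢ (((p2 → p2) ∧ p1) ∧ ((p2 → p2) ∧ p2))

Search for a countermodel by truth-table:
  v=000: Γ:[p1=F, p0=F] Δ:[(((p2 → p2) ∧ p1) ∧ ((p2 → p2) ∧ p2))=F] refutes=False
  v=001: Γ:[p1=F, p0=F] Δ:[(((p2 → p2) ∧ p1) ∧ ((p2 → p2) ∧ p2))=F] refutes=False
  v=010: Γ:[p1=T, p0=F] Δ:[(((p2 → p2) ∧ p1) ∧ ((p2 → p2) ∧ p2))=F] refutes=False
  v=011: Γ:[p1=T, p0=F] Δ:[(((p2 → p2) ∧ p1) ∧ ((p2 → p2) ∧ p2))=T] refutes=False
  v=100: Γ:[p1=F, p0=T] Δ:[(((p2 → p2) ∧ p1) ∧ ((p2 → p2) ∧ p2))=F] refutes=False
  v=101: Γ:[p1=F, p0=T] Δ:[(((p2 → p2) ∧ p1) ∧ ((p2 → p2) ∧ p2))=F] refutes=False
  v=110: Γ:[p1=T, p0=T] Δ:[(((p2 → p2) ∧ p1) ∧ ((p2 → p2) ∧ p2))=F] refutes=True  ← countermodel

Result: NO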